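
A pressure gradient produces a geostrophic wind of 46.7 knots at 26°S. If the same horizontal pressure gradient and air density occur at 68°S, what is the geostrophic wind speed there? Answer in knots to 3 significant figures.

22.1 knots

With the same pressure gradient and density, V_g ∝ 1/f ∝ 1/sin φ.
V₂ = V₁ · sin φ₁ / sin φ₂ = 46.7 × sin 26° / sin 68°
V₂ = 46.7 × 0.4384/0.9272 = 22.1 knots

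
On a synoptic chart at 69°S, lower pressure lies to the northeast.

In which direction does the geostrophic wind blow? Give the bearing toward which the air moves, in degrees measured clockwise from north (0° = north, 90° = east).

The pressure-gradient force points toward the northeast (bearing 045°).
Geostrophic balance: in the Southern Hemisphere the Coriolis force deflects motion to the left, so the geostrophic wind blows 90° to the left of the pressure-gradient force (low pressure on the right).
Rotating 045° by 90° counterclockwise gives 315° — the wind blows toward the northwest.

315°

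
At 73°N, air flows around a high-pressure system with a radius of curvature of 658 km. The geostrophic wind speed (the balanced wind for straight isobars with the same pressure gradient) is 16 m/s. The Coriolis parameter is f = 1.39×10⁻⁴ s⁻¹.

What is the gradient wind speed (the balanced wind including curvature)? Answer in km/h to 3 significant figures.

Around a high, pressure-gradient force acts outward with centrifugal, so Coriolis balances both:
fV = (1/ρ)|∂P/∂n| + V²/R  →  V² − fR·V + fR·V_g = 0
With fR = 1.39×10⁻⁴ × 658×10³ m = 91.5 m/s:
V = [fR − √((fR)² − 4 fR V_g)]/2 = [91.5 − √(91.5² − 4×91.5×16)]/2 = 20.7 m/s
Supergeostrophic (V > V_g = 16 m/s), as expected around a high.
Converting: 20.7 m/s × 3.6 = 74.4 km/h

74.4 km/h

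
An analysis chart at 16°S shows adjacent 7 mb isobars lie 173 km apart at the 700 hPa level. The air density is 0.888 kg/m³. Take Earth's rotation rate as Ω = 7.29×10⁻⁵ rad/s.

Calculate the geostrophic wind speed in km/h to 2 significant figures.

Coriolis parameter at 16°S:
f = 2Ω sin φ = 2 × 7.29×10⁻⁵ × sin 16° = 4.02×10⁻⁵ s⁻¹
Pressure gradient: |∂P/∂n| = 700 Pa / 173000 m = 4.05×10⁻³ Pa/m
Geostrophic balance (pressure-gradient force = Coriolis force):
V_g = (1/(fρ)) |∂P/∂n| = 4.05×10⁻³ / (4.02×10⁻⁵ × 0.888) = 113 m/s
Converting: 113 m/s × 3.6 = 410 km/h

410 km/h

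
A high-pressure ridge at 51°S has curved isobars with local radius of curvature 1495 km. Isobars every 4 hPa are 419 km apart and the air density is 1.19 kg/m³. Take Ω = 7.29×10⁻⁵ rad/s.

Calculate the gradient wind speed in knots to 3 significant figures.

Coriolis parameter at 51°S:
f = 2Ω sin φ = 2 × 7.29×10⁻⁵ × sin 51° = 1.13×10⁻⁴ s⁻¹
Pressure gradient: |∂P/∂n| = 400 Pa / 419000 m = 9.55×10⁻⁴ Pa/m
Geostrophic speed: V_g = |∂P/∂n|/(fρ) = 9.55×10⁻⁴/(1.13×10⁻⁴ × 1.19) = 7.08 m/s
Around a high, pressure-gradient force acts outward with centrifugal, so Coriolis balances both:
fV = (1/ρ)|∂P/∂n| + V²/R  →  V² − fR·V + fR·V_g = 0
With fR = 1.13×10⁻⁴ × 1495×10³ m = 169 m/s:
V = [fR − √((fR)² − 4 fR V_g)]/2 = [169 − √(169² − 4×169×7.08)]/2 = 7.4 m/s
Supergeostrophic (V > V_g = 7.08 m/s), as expected around a high.
Converting: 7.4 m/s × 1.944 = 14.4 knots

14.4 knots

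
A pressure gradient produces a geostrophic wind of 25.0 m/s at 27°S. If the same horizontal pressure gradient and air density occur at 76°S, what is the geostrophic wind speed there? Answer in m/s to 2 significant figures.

With the same pressure gradient and density, V_g ∝ 1/f ∝ 1/sin φ.
V₂ = V₁ · sin φ₁ / sin φ₂ = 25.0 × sin 27° / sin 76°
V₂ = 25.0 × 0.4540/0.9703 = 12 m/s

12 m/s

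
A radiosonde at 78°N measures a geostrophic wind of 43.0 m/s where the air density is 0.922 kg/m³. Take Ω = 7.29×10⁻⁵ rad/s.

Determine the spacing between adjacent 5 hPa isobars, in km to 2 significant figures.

88 km

Coriolis parameter at 78°N:
f = 2Ω sin φ = 2 × 7.29×10⁻⁵ × sin 78° = 1.43×10⁻⁴ s⁻¹
Geostrophic balance rearranged: |∂P/∂n| = f ρ V_g
|∂P/∂n| = 1.43×10⁻⁴ × 0.922 × 43.0 = 5.65×10⁻³ Pa/m
Isobar spacing: Δn = ΔP/|∂P/∂n| = 500 Pa / 5.65×10⁻³ Pa/m = 88432 m ≈ 88 km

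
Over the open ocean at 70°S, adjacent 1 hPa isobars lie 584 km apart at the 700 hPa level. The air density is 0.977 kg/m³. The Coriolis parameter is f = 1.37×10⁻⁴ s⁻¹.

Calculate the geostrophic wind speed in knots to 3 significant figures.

2.49 knots

Pressure gradient: |∂P/∂n| = 100 Pa / 584000 m = 1.71×10⁻⁴ Pa/m
Geostrophic balance (pressure-gradient force = Coriolis force):
V_g = (1/(fρ)) |∂P/∂n| = 1.71×10⁻⁴ / (1.37×10⁻⁴ × 0.977) = 1.28 m/s
Converting: 1.28 m/s × 1.944 = 2.49 knots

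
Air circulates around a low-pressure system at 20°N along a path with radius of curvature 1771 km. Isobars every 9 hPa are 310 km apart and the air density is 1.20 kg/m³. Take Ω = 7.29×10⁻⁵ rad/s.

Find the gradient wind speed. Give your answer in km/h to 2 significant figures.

130 km/h

Coriolis parameter at 20°N:
f = 2Ω sin φ = 2 × 7.29×10⁻⁵ × sin 20° = 4.99×10⁻⁵ s⁻¹
Pressure gradient: |∂P/∂n| = 900 Pa / 310000 m = 2.90×10⁻³ Pa/m
Geostrophic speed: V_g = |∂P/∂n|/(fρ) = 2.90×10⁻³/(4.99×10⁻⁵ × 1.20) = 48.5 m/s
Around a low, centrifugal force acts outward with Coriolis, so pressure-gradient force balances both:
(1/ρ)|∂P/∂n| = fV + V²/R  →  V² + fR·V − fR·V_g = 0
With fR = 4.99×10⁻⁵ × 1771×10³ m = 88.3 m/s:
V = [−fR + √((fR)² + 4 fR V_g)]/2 = [−88.3 + √(88.3² + 4×88.3×48.5)]/2 = 34.8 m/s
Subgeostrophic (V < V_g = 48.5 m/s), as expected around a low.
Converting: 34.8 m/s × 3.6 = 130 km/h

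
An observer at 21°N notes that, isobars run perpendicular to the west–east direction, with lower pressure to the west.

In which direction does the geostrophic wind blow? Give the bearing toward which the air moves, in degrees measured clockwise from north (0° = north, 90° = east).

The pressure-gradient force points toward the west (bearing 270°).
Geostrophic balance: in the Northern Hemisphere the Coriolis force deflects motion to the right, so the geostrophic wind blows 90° to the right of the pressure-gradient force (low pressure on the left).
Rotating 270° by 90° clockwise gives 000° — the wind blows toward the north.

000°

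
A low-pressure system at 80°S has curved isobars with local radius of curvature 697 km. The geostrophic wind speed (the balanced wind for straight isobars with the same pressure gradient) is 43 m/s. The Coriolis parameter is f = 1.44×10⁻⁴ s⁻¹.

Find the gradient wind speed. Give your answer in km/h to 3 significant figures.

117 km/h

Around a low, centrifugal force acts outward with Coriolis, so pressure-gradient force balances both:
(1/ρ)|∂P/∂n| = fV + V²/R  →  V² + fR·V − fR·V_g = 0
With fR = 1.44×10⁻⁴ × 697×10³ m = 100 m/s:
V = [−fR + √((fR)² + 4 fR V_g)]/2 = [−100 + √(100² + 4×100×43)]/2 = 32.5 m/s
Subgeostrophic (V < V_g = 43 m/s), as expected around a low.
Converting: 32.5 m/s × 3.6 = 117 km/h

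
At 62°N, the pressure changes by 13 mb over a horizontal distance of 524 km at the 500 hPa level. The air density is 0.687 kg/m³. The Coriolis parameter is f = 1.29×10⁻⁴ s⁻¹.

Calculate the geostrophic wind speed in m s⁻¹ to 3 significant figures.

28.0 m s⁻¹

Pressure gradient: |∂P/∂n| = 1300 Pa / 524000 m = 2.48×10⁻³ Pa/m
Geostrophic balance (pressure-gradient force = Coriolis force):
V_g = (1/(fρ)) |∂P/∂n| = 2.48×10⁻³ / (1.29×10⁻⁴ × 0.687) = 28.0 m/s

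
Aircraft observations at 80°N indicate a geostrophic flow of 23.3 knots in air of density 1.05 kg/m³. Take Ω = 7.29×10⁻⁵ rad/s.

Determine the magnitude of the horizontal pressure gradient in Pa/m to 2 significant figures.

1.8×10⁻³ Pa/m

Coriolis parameter at 80°N:
f = 2Ω sin φ = 2 × 7.29×10⁻⁵ × sin 80° = 1.44×10⁻⁴ s⁻¹
Wind speed in SI: 23.3 knots = 12.0 m/s
Geostrophic balance rearranged: |∂P/∂n| = f ρ V_g
|∂P/∂n| = 1.44×10⁻⁴ × 1.05 × 12.0 = 1.81×10⁻³ Pa/m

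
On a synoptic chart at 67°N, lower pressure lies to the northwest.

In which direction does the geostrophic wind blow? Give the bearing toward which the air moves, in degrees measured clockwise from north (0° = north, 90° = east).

The pressure-gradient force points toward the northwest (bearing 315°).
Geostrophic balance: in the Northern Hemisphere the Coriolis force deflects motion to the right, so the geostrophic wind blows 90° to the right of the pressure-gradient force (low pressure on the left).
Rotating 315° by 90° clockwise gives 045° — the wind blows toward the northeast.

045°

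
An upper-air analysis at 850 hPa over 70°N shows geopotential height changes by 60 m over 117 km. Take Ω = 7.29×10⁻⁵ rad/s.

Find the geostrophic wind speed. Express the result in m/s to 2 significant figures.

37 m/s

Coriolis parameter at 70°N:
f = 2Ω sin φ = 2 × 7.29×10⁻⁵ × sin 70° = 1.37×10⁻⁴ s⁻¹
Height gradient: |∂Z/∂n| = 60 m / 117000 m = 5.13×10⁻⁴
On a pressure surface, geostrophic balance gives V_g = (g/f)|∂Z/∂n|:
V_g = 9.81 × 5.13×10⁻⁴ / 1.37×10⁻⁴ = 36.7 m/s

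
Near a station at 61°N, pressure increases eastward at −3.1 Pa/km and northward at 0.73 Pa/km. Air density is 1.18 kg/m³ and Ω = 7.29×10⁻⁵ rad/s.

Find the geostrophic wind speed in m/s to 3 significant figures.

Coriolis parameter at 61°N:
f = 2Ω sin φ = 2 × 7.29×10⁻⁵ × sin 61° = 1.28×10⁻⁴ s⁻¹
Component geostrophic relations (x east, y north):
u_g = −(1/(fρ)) ∂P/∂y,  v_g = (1/(fρ)) ∂P/∂x
u_g = −(0.73×10⁻³)/(1.28×10⁻⁴ × 1.18) = −4.85 m/s;  v_g = (−3.1×10⁻³)/(1.28×10⁻⁴ × 1.18) = −20.6 m/s
|V_g| = √(u_g² + v_g²) = 21.2 m/s

21.2 m/s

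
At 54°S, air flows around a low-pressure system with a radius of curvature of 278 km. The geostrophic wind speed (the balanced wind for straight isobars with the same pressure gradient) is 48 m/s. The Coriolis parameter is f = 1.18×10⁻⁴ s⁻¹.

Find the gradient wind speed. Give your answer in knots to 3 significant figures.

51.6 knots

Around a low, centrifugal force acts outward with Coriolis, so pressure-gradient force balances both:
(1/ρ)|∂P/∂n| = fV + V²/R  →  V² + fR·V − fR·V_g = 0
With fR = 1.18×10⁻⁴ × 278×10³ m = 32.8 m/s:
V = [−fR + √((fR)² + 4 fR V_g)]/2 = [−32.8 + √(32.8² + 4×32.8×48)]/2 = 26.5 m/s
Subgeostrophic (V < V_g = 48 m/s), as expected around a low.
Converting: 26.5 m/s × 1.944 = 51.6 knots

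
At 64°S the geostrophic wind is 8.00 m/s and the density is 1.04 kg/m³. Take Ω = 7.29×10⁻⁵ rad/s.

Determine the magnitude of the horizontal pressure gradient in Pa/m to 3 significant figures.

Coriolis parameter at 64°S:
f = 2Ω sin φ = 2 × 7.29×10⁻⁵ × sin 64° = 1.31×10⁻⁴ s⁻¹
Geostrophic balance rearranged: |∂P/∂n| = f ρ V_g
|∂P/∂n| = 1.31×10⁻⁴ × 1.04 × 8.00 = 1.09×10⁻³ Pa/m

1.09×10⁻³ Pa/m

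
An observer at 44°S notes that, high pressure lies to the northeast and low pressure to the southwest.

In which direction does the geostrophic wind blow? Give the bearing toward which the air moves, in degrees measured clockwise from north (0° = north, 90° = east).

135°

The pressure-gradient force points toward the southwest (bearing 225°).
Geostrophic balance: in the Southern Hemisphere the Coriolis force deflects motion to the left, so the geostrophic wind blows 90° to the left of the pressure-gradient force (low pressure on the right).
Rotating 225° by 90° counterclockwise gives 135° — the wind blows toward the southeast.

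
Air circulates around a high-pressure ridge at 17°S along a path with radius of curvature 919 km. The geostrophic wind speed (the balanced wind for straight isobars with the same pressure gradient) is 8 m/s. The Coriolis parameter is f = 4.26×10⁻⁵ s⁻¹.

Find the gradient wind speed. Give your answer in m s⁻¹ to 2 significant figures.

11 m s⁻¹

Around a high, pressure-gradient force acts outward with centrifugal, so Coriolis balances both:
fV = (1/ρ)|∂P/∂n| + V²/R  →  V² − fR·V + fR·V_g = 0
With fR = 4.26×10⁻⁵ × 919×10³ m = 39.1 m/s:
V = [fR − √((fR)² − 4 fR V_g)]/2 = [39.1 − √(39.1² − 4×39.1×8)]/2 = 11.2 m/s
Supergeostrophic (V > V_g = 8 m/s), as expected around a high.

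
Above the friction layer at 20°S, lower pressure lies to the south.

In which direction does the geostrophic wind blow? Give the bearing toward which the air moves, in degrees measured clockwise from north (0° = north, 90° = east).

The pressure-gradient force points toward the south (bearing 180°).
Geostrophic balance: in the Southern Hemisphere the Coriolis force deflects motion to the left, so the geostrophic wind blows 90° to the left of the pressure-gradient force (low pressure on the right).
Rotating 180° by 90° counterclockwise gives 090° — the wind blows toward the east.

090°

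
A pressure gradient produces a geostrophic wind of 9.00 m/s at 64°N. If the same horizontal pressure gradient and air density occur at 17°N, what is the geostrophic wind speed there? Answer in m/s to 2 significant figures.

With the same pressure gradient and density, V_g ∝ 1/f ∝ 1/sin φ.
V₂ = V₁ · sin φ₁ / sin φ₂ = 9.00 × sin 64° / sin 17°
V₂ = 9.00 × 0.8988/0.2924 = 28 m/s

28 m/s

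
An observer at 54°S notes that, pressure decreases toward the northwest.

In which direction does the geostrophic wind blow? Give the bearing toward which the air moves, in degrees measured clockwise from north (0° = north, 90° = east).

The pressure-gradient force points toward the northwest (bearing 315°).
Geostrophic balance: in the Southern Hemisphere the Coriolis force deflects motion to the left, so the geostrophic wind blows 90° to the left of the pressure-gradient force (low pressure on the right).
Rotating 315° by 90° counterclockwise gives 225° — the wind blows toward the southwest.

225°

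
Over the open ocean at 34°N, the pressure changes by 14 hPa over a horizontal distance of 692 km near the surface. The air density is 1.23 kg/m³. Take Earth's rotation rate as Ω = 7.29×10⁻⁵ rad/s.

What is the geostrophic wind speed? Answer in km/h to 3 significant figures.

72.6 km/h

Coriolis parameter at 34°N:
f = 2Ω sin φ = 2 × 7.29×10⁻⁵ × sin 34° = 8.15×10⁻⁵ s⁻¹
Pressure gradient: |∂P/∂n| = 1400 Pa / 692000 m = 2.02×10⁻³ Pa/m
Geostrophic balance (pressure-gradient force = Coriolis force):
V_g = (1/(fρ)) |∂P/∂n| = 2.02×10⁻³ / (8.15×10⁻⁵ × 1.23) = 20.2 m/s
Converting: 20.2 m/s × 3.6 = 72.6 km/h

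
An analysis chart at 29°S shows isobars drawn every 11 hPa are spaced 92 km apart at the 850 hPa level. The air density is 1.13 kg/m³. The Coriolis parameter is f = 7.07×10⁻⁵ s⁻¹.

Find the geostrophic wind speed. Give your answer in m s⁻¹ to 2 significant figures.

150 m s⁻¹

Pressure gradient: |∂P/∂n| = 1100 Pa / 92000 m = 1.20×10⁻² Pa/m
Geostrophic balance (pressure-gradient force = Coriolis force):
V_g = (1/(fρ)) |∂P/∂n| = 1.20×10⁻² / (7.07×10⁻⁵ × 1.13) = 150 m/s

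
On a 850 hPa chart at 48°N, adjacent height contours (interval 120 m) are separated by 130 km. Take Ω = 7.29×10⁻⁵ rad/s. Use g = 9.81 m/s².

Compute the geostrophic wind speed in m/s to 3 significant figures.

Coriolis parameter at 48°N:
f = 2Ω sin φ = 2 × 7.29×10⁻⁵ × sin 48° = 1.08×10⁻⁴ s⁻¹
Height gradient: |∂Z/∂n| = 120 m / 130000 m = 9.23×10⁻⁴
On a pressure surface, geostrophic balance gives V_g = (g/f)|∂Z/∂n|:
V_g = 9.81 × 9.23×10⁻⁴ / 1.08×10⁻⁴ = 83.6 m/s

83.6 m/s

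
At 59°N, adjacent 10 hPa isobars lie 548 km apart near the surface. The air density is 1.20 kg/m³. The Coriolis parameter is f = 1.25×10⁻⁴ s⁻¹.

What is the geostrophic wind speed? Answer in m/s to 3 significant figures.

12.2 m/s

Pressure gradient: |∂P/∂n| = 1000 Pa / 548000 m = 1.82×10⁻³ Pa/m
Geostrophic balance (pressure-gradient force = Coriolis force):
V_g = (1/(fρ)) |∂P/∂n| = 1.82×10⁻³ / (1.25×10⁻⁴ × 1.20) = 12.2 m/s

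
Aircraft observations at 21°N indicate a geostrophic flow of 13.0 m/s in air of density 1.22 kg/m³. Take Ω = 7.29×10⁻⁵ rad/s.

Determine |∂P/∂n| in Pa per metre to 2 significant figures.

Coriolis parameter at 21°N:
f = 2Ω sin φ = 2 × 7.29×10⁻⁵ × sin 21° = 5.23×10⁻⁵ s⁻¹
Geostrophic balance rearranged: |∂P/∂n| = f ρ V_g
|∂P/∂n| = 5.23×10⁻⁵ × 1.22 × 13.0 = 8.29×10⁻⁴ Pa/m

8.3×10⁻⁴ Pa/m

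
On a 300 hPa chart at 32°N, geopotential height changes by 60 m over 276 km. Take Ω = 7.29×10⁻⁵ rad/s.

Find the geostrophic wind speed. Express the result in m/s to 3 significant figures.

27.6 m/s

Coriolis parameter at 32°N:
f = 2Ω sin φ = 2 × 7.29×10⁻⁵ × sin 32° = 7.73×10⁻⁵ s⁻¹
Height gradient: |∂Z/∂n| = 60 m / 276000 m = 2.17×10⁻⁴
On a pressure surface, geostrophic balance gives V_g = (g/f)|∂Z/∂n|:
V_g = 9.81 × 2.17×10⁻⁴ / 7.73×10⁻⁵ = 27.6 m/s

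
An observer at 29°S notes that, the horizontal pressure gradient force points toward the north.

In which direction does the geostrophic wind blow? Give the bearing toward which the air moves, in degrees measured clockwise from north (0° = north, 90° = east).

270°

The pressure-gradient force points toward the north (bearing 000°).
Geostrophic balance: in the Southern Hemisphere the Coriolis force deflects motion to the left, so the geostrophic wind blows 90° to the left of the pressure-gradient force (low pressure on the right).
Rotating 000° by 90° counterclockwise gives 270° — the wind blows toward the west.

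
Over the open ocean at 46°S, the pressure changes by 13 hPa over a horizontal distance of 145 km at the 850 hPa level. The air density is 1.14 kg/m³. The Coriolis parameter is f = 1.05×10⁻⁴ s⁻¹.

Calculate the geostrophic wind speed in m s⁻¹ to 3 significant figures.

Pressure gradient: |∂P/∂n| = 1300 Pa / 145000 m = 8.97×10⁻³ Pa/m
Geostrophic balance (pressure-gradient force = Coriolis force):
V_g = (1/(fρ)) |∂P/∂n| = 8.97×10⁻³ / (1.05×10⁻⁴ × 1.14) = 74.9 m/s

74.9 m s⁻¹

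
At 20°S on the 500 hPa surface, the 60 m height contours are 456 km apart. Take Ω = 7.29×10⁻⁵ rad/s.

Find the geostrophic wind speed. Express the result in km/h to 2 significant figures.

Coriolis parameter at 20°S:
f = 2Ω sin φ = 2 × 7.29×10⁻⁵ × sin 20° = 4.99×10⁻⁵ s⁻¹
Height gradient: |∂Z/∂n| = 60 m / 456000 m = 1.32×10⁻⁴
On a pressure surface, geostrophic balance gives V_g = (g/f)|∂Z/∂n|:
V_g = 9.81 × 1.32×10⁻⁴ / 4.99×10⁻⁵ = 25.9 m/s
Converting: 25.9 m/s × 3.6 = 93 km/h

93 km/h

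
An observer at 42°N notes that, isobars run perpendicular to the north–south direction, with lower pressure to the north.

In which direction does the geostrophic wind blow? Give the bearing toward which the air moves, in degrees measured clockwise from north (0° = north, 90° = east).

090°

The pressure-gradient force points toward the north (bearing 000°).
Geostrophic balance: in the Northern Hemisphere the Coriolis force deflects motion to the right, so the geostrophic wind blows 90° to the right of the pressure-gradient force (low pressure on the left).
Rotating 000° by 90° clockwise gives 090° — the wind blows toward the east.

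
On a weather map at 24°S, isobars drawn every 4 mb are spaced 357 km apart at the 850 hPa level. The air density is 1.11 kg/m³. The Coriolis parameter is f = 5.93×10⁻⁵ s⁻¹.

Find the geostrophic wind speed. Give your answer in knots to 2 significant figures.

33 knots

Pressure gradient: |∂P/∂n| = 400 Pa / 357000 m = 1.12×10⁻³ Pa/m
Geostrophic balance (pressure-gradient force = Coriolis force):
V_g = (1/(fρ)) |∂P/∂n| = 1.12×10⁻³ / (5.93×10⁻⁵ × 1.11) = 17.0 m/s
Converting: 17.0 m/s × 1.944 = 33 knots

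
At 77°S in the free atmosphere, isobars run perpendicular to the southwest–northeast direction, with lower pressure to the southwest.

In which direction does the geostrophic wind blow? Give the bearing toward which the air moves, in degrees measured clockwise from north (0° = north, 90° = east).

The pressure-gradient force points toward the southwest (bearing 225°).
Geostrophic balance: in the Southern Hemisphere the Coriolis force deflects motion to the left, so the geostrophic wind blows 90° to the left of the pressure-gradient force (low pressure on the right).
Rotating 225° by 90° counterclockwise gives 135° — the wind blows toward the southeast.

135°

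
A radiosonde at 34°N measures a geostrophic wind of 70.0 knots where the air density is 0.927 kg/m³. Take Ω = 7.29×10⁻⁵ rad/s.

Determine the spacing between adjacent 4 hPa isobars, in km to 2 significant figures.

150 km

Coriolis parameter at 34°N:
f = 2Ω sin φ = 2 × 7.29×10⁻⁵ × sin 34° = 8.15×10⁻⁵ s⁻¹
Wind speed in SI: 70.0 knots = 36.0 m/s
Geostrophic balance rearranged: |∂P/∂n| = f ρ V_g
|∂P/∂n| = 8.15×10⁻⁵ × 0.927 × 36.0 = 2.72×10⁻³ Pa/m
Isobar spacing: Δn = ΔP/|∂P/∂n| = 400 Pa / 2.72×10⁻³ Pa/m = 146969 m ≈ 150 km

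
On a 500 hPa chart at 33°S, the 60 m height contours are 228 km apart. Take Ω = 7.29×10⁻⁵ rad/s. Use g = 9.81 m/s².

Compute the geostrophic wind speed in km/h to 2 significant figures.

120 km/h

Coriolis parameter at 33°S:
f = 2Ω sin φ = 2 × 7.29×10⁻⁵ × sin 33° = 7.94×10⁻⁵ s⁻¹
Height gradient: |∂Z/∂n| = 60 m / 228000 m = 2.63×10⁻⁴
On a pressure surface, geostrophic balance gives V_g = (g/f)|∂Z/∂n|:
V_g = 9.81 × 2.63×10⁻⁴ / 7.94×10⁻⁵ = 32.5 m/s
Converting: 32.5 m/s × 3.6 = 120 km/h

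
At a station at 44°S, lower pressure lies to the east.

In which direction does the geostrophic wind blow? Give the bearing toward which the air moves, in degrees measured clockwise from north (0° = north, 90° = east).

000°

The pressure-gradient force points toward the east (bearing 090°).
Geostrophic balance: in the Southern Hemisphere the Coriolis force deflects motion to the left, so the geostrophic wind blows 90° to the left of the pressure-gradient force (low pressure on the right).
Rotating 090° by 90° counterclockwise gives 000° — the wind blows toward the north.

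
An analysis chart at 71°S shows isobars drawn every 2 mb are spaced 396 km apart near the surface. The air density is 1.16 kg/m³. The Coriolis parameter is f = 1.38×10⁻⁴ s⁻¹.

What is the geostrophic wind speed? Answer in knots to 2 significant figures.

6.1 knots

Pressure gradient: |∂P/∂n| = 200 Pa / 396000 m = 5.05×10⁻⁴ Pa/m
Geostrophic balance (pressure-gradient force = Coriolis force):
V_g = (1/(fρ)) |∂P/∂n| = 5.05×10⁻⁴ / (1.38×10⁻⁴ × 1.16) = 3.15 m/s
Converting: 3.15 m/s × 1.944 = 6.1 knots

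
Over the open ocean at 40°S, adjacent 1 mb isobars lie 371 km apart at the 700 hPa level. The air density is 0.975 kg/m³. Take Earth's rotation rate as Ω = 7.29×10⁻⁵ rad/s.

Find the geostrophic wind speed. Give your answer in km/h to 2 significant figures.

11 km/h

Coriolis parameter at 40°S:
f = 2Ω sin φ = 2 × 7.29×10⁻⁵ × sin 40° = 9.37×10⁻⁵ s⁻¹
Pressure gradient: |∂P/∂n| = 100 Pa / 371000 m = 2.70×10⁻⁴ Pa/m
Geostrophic balance (pressure-gradient force = Coriolis force):
V_g = (1/(fρ)) |∂P/∂n| = 2.70×10⁻⁴ / (9.37×10⁻⁵ × 0.975) = 2.95 m/s
Converting: 2.95 m/s × 3.6 = 11 km/h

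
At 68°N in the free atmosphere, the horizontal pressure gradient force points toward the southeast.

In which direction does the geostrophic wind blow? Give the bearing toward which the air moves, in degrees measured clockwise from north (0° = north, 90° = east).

The pressure-gradient force points toward the southeast (bearing 135°).
Geostrophic balance: in the Northern Hemisphere the Coriolis force deflects motion to the right, so the geostrophic wind blows 90° to the right of the pressure-gradient force (low pressure on the left).
Rotating 135° by 90° clockwise gives 225° — the wind blows toward the southwest.

225°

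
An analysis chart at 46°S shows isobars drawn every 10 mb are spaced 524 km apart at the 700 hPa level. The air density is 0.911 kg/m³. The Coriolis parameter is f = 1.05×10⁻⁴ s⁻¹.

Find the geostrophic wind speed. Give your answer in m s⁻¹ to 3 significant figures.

Pressure gradient: |∂P/∂n| = 1000 Pa / 524000 m = 1.91×10⁻³ Pa/m
Geostrophic balance (pressure-gradient force = Coriolis force):
V_g = (1/(fρ)) |∂P/∂n| = 1.91×10⁻³ / (1.05×10⁻⁴ × 0.911) = 20.0 m/s

20.0 m s⁻¹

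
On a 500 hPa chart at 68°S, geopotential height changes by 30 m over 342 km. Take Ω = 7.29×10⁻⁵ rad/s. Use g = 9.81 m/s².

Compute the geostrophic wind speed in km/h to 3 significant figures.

Coriolis parameter at 68°S:
f = 2Ω sin φ = 2 × 7.29×10⁻⁵ × sin 68° = 1.35×10⁻⁴ s⁻¹
Height gradient: |∂Z/∂n| = 30 m / 342000 m = 8.77×10⁻⁵
On a pressure surface, geostrophic balance gives V_g = (g/f)|∂Z/∂n|:
V_g = 9.81 × 8.77×10⁻⁵ / 1.35×10⁻⁴ = 6.37 m/s
Converting: 6.37 m/s × 3.6 = 22.9 km/h

22.9 km/h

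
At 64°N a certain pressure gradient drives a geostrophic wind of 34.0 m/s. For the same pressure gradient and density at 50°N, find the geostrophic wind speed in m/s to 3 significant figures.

39.9 m/s

With the same pressure gradient and density, V_g ∝ 1/f ∝ 1/sin φ.
V₂ = V₁ · sin φ₁ / sin φ₂ = 34.0 × sin 64° / sin 50°
V₂ = 34.0 × 0.8988/0.7660 = 39.9 m/s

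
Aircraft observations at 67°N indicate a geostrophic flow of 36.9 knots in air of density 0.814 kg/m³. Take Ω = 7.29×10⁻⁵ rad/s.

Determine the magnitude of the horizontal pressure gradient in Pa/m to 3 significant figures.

Coriolis parameter at 67°N:
f = 2Ω sin φ = 2 × 7.29×10⁻⁵ × sin 67° = 1.34×10⁻⁴ s⁻¹
Wind speed in SI: 36.9 knots = 19.0 m/s
Geostrophic balance rearranged: |∂P/∂n| = f ρ V_g
|∂P/∂n| = 1.34×10⁻⁴ × 0.814 × 19.0 = 2.07×10⁻³ Pa/m

2.07×10⁻³ Pa/m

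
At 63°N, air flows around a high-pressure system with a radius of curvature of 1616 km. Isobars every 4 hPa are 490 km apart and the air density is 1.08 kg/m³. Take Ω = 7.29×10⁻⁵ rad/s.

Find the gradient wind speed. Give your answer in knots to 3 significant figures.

11.6 knots

Coriolis parameter at 63°N:
f = 2Ω sin φ = 2 × 7.29×10⁻⁵ × sin 63° = 1.30×10⁻⁴ s⁻¹
Pressure gradient: |∂P/∂n| = 400 Pa / 490000 m = 8.16×10⁻⁴ Pa/m
Geostrophic speed: V_g = |∂P/∂n|/(fρ) = 8.16×10⁻⁴/(1.30×10⁻⁴ × 1.08) = 5.82 m/s
Around a high, pressure-gradient force acts outward with centrifugal, so Coriolis balances both:
fV = (1/ρ)|∂P/∂n| + V²/R  →  V² − fR·V + fR·V_g = 0
With fR = 1.30×10⁻⁴ × 1616×10³ m = 210 m/s:
V = [fR − √((fR)² − 4 fR V_g)]/2 = [210 − √(210² − 4×210×5.82)]/2 = 5.99 m/s
Supergeostrophic (V > V_g = 5.82 m/s), as expected around a high.
Converting: 5.99 m/s × 1.944 = 11.6 knots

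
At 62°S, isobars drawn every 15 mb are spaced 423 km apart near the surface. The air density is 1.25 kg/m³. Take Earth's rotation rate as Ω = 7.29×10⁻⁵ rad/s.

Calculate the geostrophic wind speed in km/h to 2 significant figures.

Coriolis parameter at 62°S:
f = 2Ω sin φ = 2 × 7.29×10⁻⁵ × sin 62° = 1.29×10⁻⁴ s⁻¹
Pressure gradient: |∂P/∂n| = 1500 Pa / 423000 m = 3.55×10⁻³ Pa/m
Geostrophic balance (pressure-gradient force = Coriolis force):
V_g = (1/(fρ)) |∂P/∂n| = 3.55×10⁻³ / (1.29×10⁻⁴ × 1.25) = 22.0 m/s
Converting: 22.0 m/s × 3.6 = 79 km/h

79 km/h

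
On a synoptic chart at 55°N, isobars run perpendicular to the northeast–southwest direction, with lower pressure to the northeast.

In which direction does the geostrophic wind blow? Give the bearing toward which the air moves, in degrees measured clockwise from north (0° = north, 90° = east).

135°

The pressure-gradient force points toward the northeast (bearing 045°).
Geostrophic balance: in the Northern Hemisphere the Coriolis force deflects motion to the right, so the geostrophic wind blows 90° to the right of the pressure-gradient force (low pressure on the left).
Rotating 045° by 90° clockwise gives 135° — the wind blows toward the southeast.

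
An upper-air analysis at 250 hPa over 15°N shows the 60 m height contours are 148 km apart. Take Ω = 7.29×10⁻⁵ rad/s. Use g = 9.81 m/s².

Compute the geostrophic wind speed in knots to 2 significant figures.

Coriolis parameter at 15°N:
f = 2Ω sin φ = 2 × 7.29×10⁻⁵ × sin 15° = 3.77×10⁻⁵ s⁻¹
Height gradient: |∂Z/∂n| = 60 m / 148000 m = 4.05×10⁻⁴
On a pressure surface, geostrophic balance gives V_g = (g/f)|∂Z/∂n|:
V_g = 9.81 × 4.05×10⁻⁴ / 3.77×10⁻⁵ = 105 m/s
Converting: 105 m/s × 1.944 = 200 knots

200 knots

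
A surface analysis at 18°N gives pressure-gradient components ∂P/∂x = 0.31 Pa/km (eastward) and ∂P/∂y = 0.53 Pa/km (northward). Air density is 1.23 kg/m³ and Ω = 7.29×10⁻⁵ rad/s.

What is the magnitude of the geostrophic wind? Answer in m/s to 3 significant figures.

Coriolis parameter at 18°N:
f = 2Ω sin φ = 2 × 7.29×10⁻⁵ × sin 18° = 4.51×10⁻⁵ s⁻¹
Component geostrophic relations (x east, y north):
u_g = −(1/(fρ)) ∂P/∂y,  v_g = (1/(fρ)) ∂P/∂x
u_g = −(0.53×10⁻³)/(4.51×10⁻⁵ × 1.23) = −9.56 m/s;  v_g = (0.31×10⁻³)/(4.51×10⁻⁵ × 1.23) = 5.59 m/s
|V_g| = √(u_g² + v_g²) = 11.1 m/s

11.1 m/s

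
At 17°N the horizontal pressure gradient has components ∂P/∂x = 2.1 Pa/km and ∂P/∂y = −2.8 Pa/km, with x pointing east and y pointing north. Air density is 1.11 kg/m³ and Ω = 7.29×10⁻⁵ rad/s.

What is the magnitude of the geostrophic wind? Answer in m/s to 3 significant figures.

Coriolis parameter at 17°N:
f = 2Ω sin φ = 2 × 7.29×10⁻⁵ × sin 17° = 4.26×10⁻⁵ s⁻¹
Component geostrophic relations (x east, y north):
u_g = −(1/(fρ)) ∂P/∂y,  v_g = (1/(fρ)) ∂P/∂x
u_g = −(−2.8×10⁻³)/(4.26×10⁻⁵ × 1.11) = 59.2 m/s;  v_g = (2.1×10⁻³)/(4.26×10⁻⁵ × 1.11) = 44.4 m/s
|V_g| = √(u_g² + v_g²) = 74.0 m/s

74.0 m/s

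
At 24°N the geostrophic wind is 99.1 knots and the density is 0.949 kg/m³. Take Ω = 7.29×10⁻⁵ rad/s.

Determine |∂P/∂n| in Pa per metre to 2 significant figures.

2.9×10⁻³ Pa/m

Coriolis parameter at 24°N:
f = 2Ω sin φ = 2 × 7.29×10⁻⁵ × sin 24° = 5.93×10⁻⁵ s⁻¹
Wind speed in SI: 99.1 knots = 51.0 m/s
Geostrophic balance rearranged: |∂P/∂n| = f ρ V_g
|∂P/∂n| = 5.93×10⁻⁵ × 0.949 × 51.0 = 2.87×10⁻³ Pa/m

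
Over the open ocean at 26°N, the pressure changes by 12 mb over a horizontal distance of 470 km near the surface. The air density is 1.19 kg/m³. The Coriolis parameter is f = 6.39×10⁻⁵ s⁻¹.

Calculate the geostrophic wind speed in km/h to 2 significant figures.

120 km/h

Pressure gradient: |∂P/∂n| = 1200 Pa / 470000 m = 2.55×10⁻³ Pa/m
Geostrophic balance (pressure-gradient force = Coriolis force):
V_g = (1/(fρ)) |∂P/∂n| = 2.55×10⁻³ / (6.39×10⁻⁵ × 1.19) = 33.6 m/s
Converting: 33.6 m/s × 3.6 = 120 km/h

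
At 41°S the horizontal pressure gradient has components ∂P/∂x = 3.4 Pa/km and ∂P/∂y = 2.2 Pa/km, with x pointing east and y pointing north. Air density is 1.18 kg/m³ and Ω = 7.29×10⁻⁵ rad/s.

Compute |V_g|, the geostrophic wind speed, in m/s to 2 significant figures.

36 m/s

Coriolis parameter at 41°S:
f = 2Ω sin φ = 2 × 7.29×10⁻⁵ × sin 41° = 9.57×10⁻⁵ s⁻¹
In the Southern Hemisphere f is negative: f = −9.57×10⁻⁵ s⁻¹.
Component geostrophic relations (x east, y north):
u_g = −(1/(fρ)) ∂P/∂y,  v_g = (1/(fρ)) ∂P/∂x
u_g = −(2.2×10⁻³)/(−9.57×10⁻⁵ × 1.18) = 19.5 m/s;  v_g = (3.4×10⁻³)/(−9.57×10⁻⁵ × 1.18) = −30.1 m/s
|V_g| = √(u_g² + v_g²) = 35.9 m/s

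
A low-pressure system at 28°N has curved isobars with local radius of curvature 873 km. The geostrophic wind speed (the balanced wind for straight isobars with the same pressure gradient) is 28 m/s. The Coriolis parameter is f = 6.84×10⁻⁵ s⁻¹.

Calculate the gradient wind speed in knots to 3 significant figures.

Around a low, centrifugal force acts outward with Coriolis, so pressure-gradient force balances both:
(1/ρ)|∂P/∂n| = fV + V²/R  →  V² + fR·V − fR·V_g = 0
With fR = 6.84×10⁻⁵ × 873×10³ m = 59.7 m/s:
V = [−fR + √((fR)² + 4 fR V_g)]/2 = [−59.7 + √(59.7² + 4×59.7×28)]/2 = 20.8 m/s
Subgeostrophic (V < V_g = 28 m/s), as expected around a low.
Converting: 20.8 m/s × 1.944 = 40.4 knots

40.4 knots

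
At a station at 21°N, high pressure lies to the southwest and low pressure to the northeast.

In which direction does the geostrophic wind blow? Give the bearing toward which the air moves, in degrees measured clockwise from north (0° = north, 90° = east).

135°

The pressure-gradient force points toward the northeast (bearing 045°).
Geostrophic balance: in the Northern Hemisphere the Coriolis force deflects motion to the right, so the geostrophic wind blows 90° to the right of the pressure-gradient force (low pressure on the left).
Rotating 045° by 90° clockwise gives 135° — the wind blows toward the southeast.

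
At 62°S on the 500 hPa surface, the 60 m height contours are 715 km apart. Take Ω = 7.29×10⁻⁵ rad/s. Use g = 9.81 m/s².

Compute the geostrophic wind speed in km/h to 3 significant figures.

Coriolis parameter at 62°S:
f = 2Ω sin φ = 2 × 7.29×10⁻⁵ × sin 62° = 1.29×10⁻⁴ s⁻¹
Height gradient: |∂Z/∂n| = 60 m / 715000 m = 8.39×10⁻⁵
On a pressure surface, geostrophic balance gives V_g = (g/f)|∂Z/∂n|:
V_g = 9.81 × 8.39×10⁻⁵ / 1.29×10⁻⁴ = 6.39 m/s
Converting: 6.39 m/s × 3.6 = 23.0 km/h

23.0 km/h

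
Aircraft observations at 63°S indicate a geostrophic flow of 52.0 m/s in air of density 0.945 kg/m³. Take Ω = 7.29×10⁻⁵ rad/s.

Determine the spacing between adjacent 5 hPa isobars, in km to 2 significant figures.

Coriolis parameter at 63°S:
f = 2Ω sin φ = 2 × 7.29×10⁻⁵ × sin 63° = 1.30×10⁻⁴ s⁻¹
Geostrophic balance rearranged: |∂P/∂n| = f ρ V_g
|∂P/∂n| = 1.30×10⁻⁴ × 0.945 × 52.0 = 6.38×10⁻³ Pa/m
Isobar spacing: Δn = ΔP/|∂P/∂n| = 500 Pa / 6.38×10⁻³ Pa/m = 78324 m ≈ 78 km

78 km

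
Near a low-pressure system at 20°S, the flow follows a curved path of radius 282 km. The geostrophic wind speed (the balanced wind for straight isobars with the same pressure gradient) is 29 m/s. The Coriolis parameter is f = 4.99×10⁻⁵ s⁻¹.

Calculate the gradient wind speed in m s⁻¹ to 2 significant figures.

Around a low, centrifugal force acts outward with Coriolis, so pressure-gradient force balances both:
(1/ρ)|∂P/∂n| = fV + V²/R  →  V² + fR·V − fR·V_g = 0
With fR = 4.99×10⁻⁵ × 282×10³ m = 14.1 m/s:
V = [−fR + √((fR)² + 4 fR V_g)]/2 = [−14.1 + √(14.1² + 4×14.1×29)]/2 = 14.4 m/s
Subgeostrophic (V < V_g = 29 m/s), as expected around a low.

14 m s⁻¹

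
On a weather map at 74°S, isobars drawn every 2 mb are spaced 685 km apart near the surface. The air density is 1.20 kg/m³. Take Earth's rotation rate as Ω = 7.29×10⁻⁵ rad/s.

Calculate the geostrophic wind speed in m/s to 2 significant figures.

1.7 m/s

Coriolis parameter at 74°S:
f = 2Ω sin φ = 2 × 7.29×10⁻⁵ × sin 74° = 1.40×10⁻⁴ s⁻¹
Pressure gradient: |∂P/∂n| = 200 Pa / 685000 m = 2.92×10⁻⁴ Pa/m
Geostrophic balance (pressure-gradient force = Coriolis force):
V_g = (1/(fρ)) |∂P/∂n| = 2.92×10⁻⁴ / (1.40×10⁻⁴ × 1.20) = 1.74 m/s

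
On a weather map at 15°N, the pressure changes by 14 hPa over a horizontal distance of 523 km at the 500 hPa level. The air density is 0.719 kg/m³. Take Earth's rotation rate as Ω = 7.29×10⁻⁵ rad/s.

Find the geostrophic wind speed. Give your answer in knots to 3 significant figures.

192 knots

Coriolis parameter at 15°N:
f = 2Ω sin φ = 2 × 7.29×10⁻⁵ × sin 15° = 3.77×10⁻⁵ s⁻¹
Pressure gradient: |∂P/∂n| = 1400 Pa / 523000 m = 2.68×10⁻³ Pa/m
Geostrophic balance (pressure-gradient force = Coriolis force):
V_g = (1/(fρ)) |∂P/∂n| = 2.68×10⁻³ / (3.77×10⁻⁵ × 0.719) = 98.7 m/s
Converting: 98.7 m/s × 1.944 = 192 knots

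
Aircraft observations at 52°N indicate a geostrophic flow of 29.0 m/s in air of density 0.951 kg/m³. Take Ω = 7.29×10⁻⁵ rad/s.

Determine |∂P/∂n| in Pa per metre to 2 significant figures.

3.2×10⁻³ Pa/m

Coriolis parameter at 52°N:
f = 2Ω sin φ = 2 × 7.29×10⁻⁵ × sin 52° = 1.15×10⁻⁴ s⁻¹
Geostrophic balance rearranged: |∂P/∂n| = f ρ V_g
|∂P/∂n| = 1.15×10⁻⁴ × 0.951 × 29.0 = 3.17×10⁻³ Pa/m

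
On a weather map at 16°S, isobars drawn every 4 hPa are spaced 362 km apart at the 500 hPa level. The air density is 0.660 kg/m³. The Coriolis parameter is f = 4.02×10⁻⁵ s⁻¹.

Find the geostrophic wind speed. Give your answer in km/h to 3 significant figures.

Pressure gradient: |∂P/∂n| = 400 Pa / 362000 m = 1.10×10⁻³ Pa/m
Geostrophic balance (pressure-gradient force = Coriolis force):
V_g = (1/(fρ)) |∂P/∂n| = 1.10×10⁻³ / (4.02×10⁻⁵ × 0.660) = 41.6 m/s
Converting: 41.6 m/s × 3.6 = 150 km/h

150 km/h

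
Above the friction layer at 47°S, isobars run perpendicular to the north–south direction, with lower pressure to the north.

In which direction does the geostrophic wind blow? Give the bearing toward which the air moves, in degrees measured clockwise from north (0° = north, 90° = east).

270°

The pressure-gradient force points toward the north (bearing 000°).
Geostrophic balance: in the Southern Hemisphere the Coriolis force deflects motion to the left, so the geostrophic wind blows 90° to the left of the pressure-gradient force (low pressure on the right).
Rotating 000° by 90° counterclockwise gives 270° — the wind blows toward the west.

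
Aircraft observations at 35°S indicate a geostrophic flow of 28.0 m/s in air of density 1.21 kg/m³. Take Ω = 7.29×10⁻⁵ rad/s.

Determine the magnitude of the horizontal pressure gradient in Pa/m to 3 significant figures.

2.83×10⁻³ Pa/m

Coriolis parameter at 35°S:
f = 2Ω sin φ = 2 × 7.29×10⁻⁵ × sin 35° = 8.36×10⁻⁵ s⁻¹
Geostrophic balance rearranged: |∂P/∂n| = f ρ V_g
|∂P/∂n| = 8.36×10⁻⁵ × 1.21 × 28.0 = 2.83×10⁻³ Pa/m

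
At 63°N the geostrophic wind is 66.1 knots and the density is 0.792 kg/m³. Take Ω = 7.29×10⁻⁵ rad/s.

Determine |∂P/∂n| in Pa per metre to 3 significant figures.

3.50×10⁻³ Pa/m

Coriolis parameter at 63°N:
f = 2Ω sin φ = 2 × 7.29×10⁻⁵ × sin 63° = 1.30×10⁻⁴ s⁻¹
Wind speed in SI: 66.1 knots = 34.0 m/s
Geostrophic balance rearranged: |∂P/∂n| = f ρ V_g
|∂P/∂n| = 1.30×10⁻⁴ × 0.792 × 34.0 = 3.50×10⁻³ Pa/m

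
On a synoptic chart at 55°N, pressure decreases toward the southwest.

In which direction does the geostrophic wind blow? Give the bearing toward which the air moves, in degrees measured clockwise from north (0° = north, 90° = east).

The pressure-gradient force points toward the southwest (bearing 225°).
Geostrophic balance: in the Northern Hemisphere the Coriolis force deflects motion to the right, so the geostrophic wind blows 90° to the right of the pressure-gradient force (low pressure on the left).
Rotating 225° by 90° clockwise gives 315° — the wind blows toward the northwest.

315°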